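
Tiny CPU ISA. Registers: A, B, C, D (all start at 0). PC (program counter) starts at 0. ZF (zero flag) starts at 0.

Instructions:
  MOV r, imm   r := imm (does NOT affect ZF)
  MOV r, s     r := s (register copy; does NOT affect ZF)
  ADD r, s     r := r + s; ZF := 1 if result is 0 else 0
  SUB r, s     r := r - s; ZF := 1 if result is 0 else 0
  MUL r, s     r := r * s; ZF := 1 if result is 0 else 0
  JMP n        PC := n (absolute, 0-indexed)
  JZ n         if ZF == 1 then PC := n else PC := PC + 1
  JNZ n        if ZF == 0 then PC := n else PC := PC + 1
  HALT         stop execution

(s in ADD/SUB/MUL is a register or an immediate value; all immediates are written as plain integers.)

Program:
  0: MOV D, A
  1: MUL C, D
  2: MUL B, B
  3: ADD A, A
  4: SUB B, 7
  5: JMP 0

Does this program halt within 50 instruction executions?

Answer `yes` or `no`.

Step 1: PC=0 exec 'MOV D, A'. After: A=0 B=0 C=0 D=0 ZF=0 PC=1
Step 2: PC=1 exec 'MUL C, D'. After: A=0 B=0 C=0 D=0 ZF=1 PC=2
Step 3: PC=2 exec 'MUL B, B'. After: A=0 B=0 C=0 D=0 ZF=1 PC=3
Step 4: PC=3 exec 'ADD A, A'. After: A=0 B=0 C=0 D=0 ZF=1 PC=4
Step 5: PC=4 exec 'SUB B, 7'. After: A=0 B=-7 C=0 D=0 ZF=0 PC=5
Step 6: PC=5 exec 'JMP 0'. After: A=0 B=-7 C=0 D=0 ZF=0 PC=0
Step 7: PC=0 exec 'MOV D, A'. After: A=0 B=-7 C=0 D=0 ZF=0 PC=1
Step 8: PC=1 exec 'MUL C, D'. After: A=0 B=-7 C=0 D=0 ZF=1 PC=2
Step 9: PC=2 exec 'MUL B, B'. After: A=0 B=49 C=0 D=0 ZF=0 PC=3
Step 10: PC=3 exec 'ADD A, A'. After: A=0 B=49 C=0 D=0 ZF=1 PC=4
Step 11: PC=4 exec 'SUB B, 7'. After: A=0 B=42 C=0 D=0 ZF=0 PC=5
Step 12: PC=5 exec 'JMP 0'. After: A=0 B=42 C=0 D=0 ZF=0 PC=0
Step 13: PC=0 exec 'MOV D, A'. After: A=0 B=42 C=0 D=0 ZF=0 PC=1
Step 14: PC=1 exec 'MUL C, D'. After: A=0 B=42 C=0 D=0 ZF=1 PC=2
Step 15: PC=2 exec 'MUL B, B'. After: A=0 B=1764 C=0 D=0 ZF=0 PC=3
After 50 steps: not halted. PC revisits the same instructions with no path to HALT; will never halt.

Answer: no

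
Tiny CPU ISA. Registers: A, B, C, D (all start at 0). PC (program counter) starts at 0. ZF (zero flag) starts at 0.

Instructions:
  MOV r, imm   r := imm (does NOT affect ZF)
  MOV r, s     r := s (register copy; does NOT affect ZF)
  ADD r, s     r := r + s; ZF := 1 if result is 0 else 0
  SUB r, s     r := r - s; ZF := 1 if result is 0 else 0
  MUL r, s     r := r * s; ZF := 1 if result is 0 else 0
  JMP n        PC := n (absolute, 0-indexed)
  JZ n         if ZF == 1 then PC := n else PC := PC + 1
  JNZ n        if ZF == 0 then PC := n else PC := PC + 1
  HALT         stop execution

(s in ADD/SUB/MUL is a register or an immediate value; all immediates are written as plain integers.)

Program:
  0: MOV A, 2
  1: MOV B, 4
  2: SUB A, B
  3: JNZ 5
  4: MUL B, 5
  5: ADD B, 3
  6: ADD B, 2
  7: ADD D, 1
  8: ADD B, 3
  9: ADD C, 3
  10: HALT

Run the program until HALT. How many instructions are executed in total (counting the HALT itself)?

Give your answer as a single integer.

Step 1: PC=0 exec 'MOV A, 2'. After: A=2 B=0 C=0 D=0 ZF=0 PC=1
Step 2: PC=1 exec 'MOV B, 4'. After: A=2 B=4 C=0 D=0 ZF=0 PC=2
Step 3: PC=2 exec 'SUB A, B'. After: A=-2 B=4 C=0 D=0 ZF=0 PC=3
Step 4: PC=3 exec 'JNZ 5'. After: A=-2 B=4 C=0 D=0 ZF=0 PC=5
Step 5: PC=5 exec 'ADD B, 3'. After: A=-2 B=7 C=0 D=0 ZF=0 PC=6
Step 6: PC=6 exec 'ADD B, 2'. After: A=-2 B=9 C=0 D=0 ZF=0 PC=7
Step 7: PC=7 exec 'ADD D, 1'. After: A=-2 B=9 C=0 D=1 ZF=0 PC=8
Step 8: PC=8 exec 'ADD B, 3'. After: A=-2 B=12 C=0 D=1 ZF=0 PC=9
Step 9: PC=9 exec 'ADD C, 3'. After: A=-2 B=12 C=3 D=1 ZF=0 PC=10
Step 10: PC=10 exec 'HALT'. After: A=-2 B=12 C=3 D=1 ZF=0 PC=10 HALTED
Total instructions executed: 10

Answer: 10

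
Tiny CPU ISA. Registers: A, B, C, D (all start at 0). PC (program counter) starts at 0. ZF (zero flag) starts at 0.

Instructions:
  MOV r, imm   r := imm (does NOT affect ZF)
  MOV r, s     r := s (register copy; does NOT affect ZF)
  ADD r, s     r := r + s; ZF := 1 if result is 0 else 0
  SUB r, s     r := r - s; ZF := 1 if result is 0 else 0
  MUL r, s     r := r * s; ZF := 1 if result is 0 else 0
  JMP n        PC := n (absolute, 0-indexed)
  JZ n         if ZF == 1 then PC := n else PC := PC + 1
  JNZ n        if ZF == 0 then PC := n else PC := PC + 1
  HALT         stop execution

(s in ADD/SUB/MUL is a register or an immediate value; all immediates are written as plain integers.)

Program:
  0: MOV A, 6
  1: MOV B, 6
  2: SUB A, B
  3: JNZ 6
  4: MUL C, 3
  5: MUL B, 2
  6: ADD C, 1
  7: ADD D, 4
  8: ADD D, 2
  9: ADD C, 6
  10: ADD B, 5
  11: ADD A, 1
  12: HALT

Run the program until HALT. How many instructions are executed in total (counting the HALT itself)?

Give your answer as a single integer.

Answer: 13

Derivation:
Step 1: PC=0 exec 'MOV A, 6'. After: A=6 B=0 C=0 D=0 ZF=0 PC=1
Step 2: PC=1 exec 'MOV B, 6'. After: A=6 B=6 C=0 D=0 ZF=0 PC=2
Step 3: PC=2 exec 'SUB A, B'. After: A=0 B=6 C=0 D=0 ZF=1 PC=3
Step 4: PC=3 exec 'JNZ 6'. After: A=0 B=6 C=0 D=0 ZF=1 PC=4
Step 5: PC=4 exec 'MUL C, 3'. After: A=0 B=6 C=0 D=0 ZF=1 PC=5
Step 6: PC=5 exec 'MUL B, 2'. After: A=0 B=12 C=0 D=0 ZF=0 PC=6
Step 7: PC=6 exec 'ADD C, 1'. After: A=0 B=12 C=1 D=0 ZF=0 PC=7
Step 8: PC=7 exec 'ADD D, 4'. After: A=0 B=12 C=1 D=4 ZF=0 PC=8
Step 9: PC=8 exec 'ADD D, 2'. After: A=0 B=12 C=1 D=6 ZF=0 PC=9
Step 10: PC=9 exec 'ADD C, 6'. After: A=0 B=12 C=7 D=6 ZF=0 PC=10
Step 11: PC=10 exec 'ADD B, 5'. After: A=0 B=17 C=7 D=6 ZF=0 PC=11
Step 12: PC=11 exec 'ADD A, 1'. After: A=1 B=17 C=7 D=6 ZF=0 PC=12
Step 13: PC=12 exec 'HALT'. After: A=1 B=17 C=7 D=6 ZF=0 PC=12 HALTED
Total instructions executed: 13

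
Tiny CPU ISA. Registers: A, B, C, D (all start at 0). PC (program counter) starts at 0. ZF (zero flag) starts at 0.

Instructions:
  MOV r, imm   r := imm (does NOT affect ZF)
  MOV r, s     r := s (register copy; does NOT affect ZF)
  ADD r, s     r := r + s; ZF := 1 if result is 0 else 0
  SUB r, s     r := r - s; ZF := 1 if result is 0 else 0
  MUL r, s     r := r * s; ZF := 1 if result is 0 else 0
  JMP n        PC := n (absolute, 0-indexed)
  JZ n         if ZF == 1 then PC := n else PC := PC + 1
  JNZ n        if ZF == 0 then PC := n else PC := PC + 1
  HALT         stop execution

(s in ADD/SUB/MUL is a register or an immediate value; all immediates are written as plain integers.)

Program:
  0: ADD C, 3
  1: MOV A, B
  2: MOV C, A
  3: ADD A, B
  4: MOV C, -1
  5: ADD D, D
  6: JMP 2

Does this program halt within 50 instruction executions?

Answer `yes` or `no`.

Step 1: PC=0 exec 'ADD C, 3'. After: A=0 B=0 C=3 D=0 ZF=0 PC=1
Step 2: PC=1 exec 'MOV A, B'. After: A=0 B=0 C=3 D=0 ZF=0 PC=2
Step 3: PC=2 exec 'MOV C, A'. After: A=0 B=0 C=0 D=0 ZF=0 PC=3
Step 4: PC=3 exec 'ADD A, B'. After: A=0 B=0 C=0 D=0 ZF=1 PC=4
Step 5: PC=4 exec 'MOV C, -1'. After: A=0 B=0 C=-1 D=0 ZF=1 PC=5
Step 6: PC=5 exec 'ADD D, D'. After: A=0 B=0 C=-1 D=0 ZF=1 PC=6
Step 7: PC=6 exec 'JMP 2'. After: A=0 B=0 C=-1 D=0 ZF=1 PC=2
Step 8: PC=2 exec 'MOV C, A'. After: A=0 B=0 C=0 D=0 ZF=1 PC=3
Step 9: PC=3 exec 'ADD A, B'. After: A=0 B=0 C=0 D=0 ZF=1 PC=4
State after step 9 equals state after step 4: the program is in a cycle of length 5 and will never halt.

Answer: no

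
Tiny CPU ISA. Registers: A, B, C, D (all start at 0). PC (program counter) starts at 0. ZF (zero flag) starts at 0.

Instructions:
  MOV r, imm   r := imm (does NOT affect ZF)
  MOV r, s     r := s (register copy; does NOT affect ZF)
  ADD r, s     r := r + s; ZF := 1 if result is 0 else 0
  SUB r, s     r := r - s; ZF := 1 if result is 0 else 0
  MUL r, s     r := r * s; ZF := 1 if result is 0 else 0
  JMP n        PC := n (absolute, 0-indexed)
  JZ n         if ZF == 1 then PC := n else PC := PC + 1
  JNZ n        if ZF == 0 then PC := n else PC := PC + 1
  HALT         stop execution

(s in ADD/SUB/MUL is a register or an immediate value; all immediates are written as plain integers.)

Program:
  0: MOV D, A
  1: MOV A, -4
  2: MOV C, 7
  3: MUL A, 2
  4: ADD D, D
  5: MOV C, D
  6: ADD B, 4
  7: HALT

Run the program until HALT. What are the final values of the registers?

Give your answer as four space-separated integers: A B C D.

Answer: -8 4 0 0

Derivation:
Step 1: PC=0 exec 'MOV D, A'. After: A=0 B=0 C=0 D=0 ZF=0 PC=1
Step 2: PC=1 exec 'MOV A, -4'. After: A=-4 B=0 C=0 D=0 ZF=0 PC=2
Step 3: PC=2 exec 'MOV C, 7'. After: A=-4 B=0 C=7 D=0 ZF=0 PC=3
Step 4: PC=3 exec 'MUL A, 2'. After: A=-8 B=0 C=7 D=0 ZF=0 PC=4
Step 5: PC=4 exec 'ADD D, D'. After: A=-8 B=0 C=7 D=0 ZF=1 PC=5
Step 6: PC=5 exec 'MOV C, D'. After: A=-8 B=0 C=0 D=0 ZF=1 PC=6
Step 7: PC=6 exec 'ADD B, 4'. After: A=-8 B=4 C=0 D=0 ZF=0 PC=7
Step 8: PC=7 exec 'HALT'. After: A=-8 B=4 C=0 D=0 ZF=0 PC=7 HALTED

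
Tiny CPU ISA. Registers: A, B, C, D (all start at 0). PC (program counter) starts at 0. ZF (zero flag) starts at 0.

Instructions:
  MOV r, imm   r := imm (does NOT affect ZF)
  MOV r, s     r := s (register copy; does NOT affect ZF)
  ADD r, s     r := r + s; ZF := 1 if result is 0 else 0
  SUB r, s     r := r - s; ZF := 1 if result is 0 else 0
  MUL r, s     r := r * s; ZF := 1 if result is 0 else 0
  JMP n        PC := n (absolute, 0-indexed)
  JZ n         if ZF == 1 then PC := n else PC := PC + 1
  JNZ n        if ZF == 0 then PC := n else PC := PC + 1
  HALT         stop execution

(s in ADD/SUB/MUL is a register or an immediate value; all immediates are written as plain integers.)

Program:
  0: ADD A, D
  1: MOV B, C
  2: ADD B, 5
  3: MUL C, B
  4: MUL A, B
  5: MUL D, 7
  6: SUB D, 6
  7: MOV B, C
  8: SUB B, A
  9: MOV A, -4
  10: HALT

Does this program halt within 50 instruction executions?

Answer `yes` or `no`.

Step 1: PC=0 exec 'ADD A, D'. After: A=0 B=0 C=0 D=0 ZF=1 PC=1
Step 2: PC=1 exec 'MOV B, C'. After: A=0 B=0 C=0 D=0 ZF=1 PC=2
Step 3: PC=2 exec 'ADD B, 5'. After: A=0 B=5 C=0 D=0 ZF=0 PC=3
Step 4: PC=3 exec 'MUL C, B'. After: A=0 B=5 C=0 D=0 ZF=1 PC=4
Step 5: PC=4 exec 'MUL A, B'. After: A=0 B=5 C=0 D=0 ZF=1 PC=5
Step 6: PC=5 exec 'MUL D, 7'. After: A=0 B=5 C=0 D=0 ZF=1 PC=6
Step 7: PC=6 exec 'SUB D, 6'. After: A=0 B=5 C=0 D=-6 ZF=0 PC=7
Step 8: PC=7 exec 'MOV B, C'. After: A=0 B=0 C=0 D=-6 ZF=0 PC=8
Step 9: PC=8 exec 'SUB B, A'. After: A=0 B=0 C=0 D=-6 ZF=1 PC=9
Step 10: PC=9 exec 'MOV A, -4'. After: A=-4 B=0 C=0 D=-6 ZF=1 PC=10
Step 11: PC=10 exec 'HALT'. After: A=-4 B=0 C=0 D=-6 ZF=1 PC=10 HALTED

Answer: yes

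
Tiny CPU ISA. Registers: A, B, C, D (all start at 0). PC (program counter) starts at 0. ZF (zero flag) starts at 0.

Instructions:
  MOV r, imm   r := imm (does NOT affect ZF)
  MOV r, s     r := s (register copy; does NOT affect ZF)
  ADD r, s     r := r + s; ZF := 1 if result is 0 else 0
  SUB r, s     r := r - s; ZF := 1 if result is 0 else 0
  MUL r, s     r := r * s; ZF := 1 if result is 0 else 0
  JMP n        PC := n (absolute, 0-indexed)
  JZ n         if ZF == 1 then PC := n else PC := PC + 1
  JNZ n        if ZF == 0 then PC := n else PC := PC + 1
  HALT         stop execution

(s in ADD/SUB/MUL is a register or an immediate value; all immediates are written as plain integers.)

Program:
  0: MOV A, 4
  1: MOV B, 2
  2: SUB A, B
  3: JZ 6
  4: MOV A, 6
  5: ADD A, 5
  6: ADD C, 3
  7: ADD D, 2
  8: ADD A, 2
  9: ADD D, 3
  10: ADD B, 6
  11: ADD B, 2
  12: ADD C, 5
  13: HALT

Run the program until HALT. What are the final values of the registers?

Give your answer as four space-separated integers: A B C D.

Answer: 13 10 8 5

Derivation:
Step 1: PC=0 exec 'MOV A, 4'. After: A=4 B=0 C=0 D=0 ZF=0 PC=1
Step 2: PC=1 exec 'MOV B, 2'. After: A=4 B=2 C=0 D=0 ZF=0 PC=2
Step 3: PC=2 exec 'SUB A, B'. After: A=2 B=2 C=0 D=0 ZF=0 PC=3
Step 4: PC=3 exec 'JZ 6'. After: A=2 B=2 C=0 D=0 ZF=0 PC=4
Step 5: PC=4 exec 'MOV A, 6'. After: A=6 B=2 C=0 D=0 ZF=0 PC=5
Step 6: PC=5 exec 'ADD A, 5'. After: A=11 B=2 C=0 D=0 ZF=0 PC=6
Step 7: PC=6 exec 'ADD C, 3'. After: A=11 B=2 C=3 D=0 ZF=0 PC=7
Step 8: PC=7 exec 'ADD D, 2'. After: A=11 B=2 C=3 D=2 ZF=0 PC=8
Step 9: PC=8 exec 'ADD A, 2'. After: A=13 B=2 C=3 D=2 ZF=0 PC=9
Step 10: PC=9 exec 'ADD D, 3'. After: A=13 B=2 C=3 D=5 ZF=0 PC=10
Step 11: PC=10 exec 'ADD B, 6'. After: A=13 B=8 C=3 D=5 ZF=0 PC=11
Step 12: PC=11 exec 'ADD B, 2'. After: A=13 B=10 C=3 D=5 ZF=0 PC=12
Step 13: PC=12 exec 'ADD C, 5'. After: A=13 B=10 C=8 D=5 ZF=0 PC=13
Step 14: PC=13 exec 'HALT'. After: A=13 B=10 C=8 D=5 ZF=0 PC=13 HALTED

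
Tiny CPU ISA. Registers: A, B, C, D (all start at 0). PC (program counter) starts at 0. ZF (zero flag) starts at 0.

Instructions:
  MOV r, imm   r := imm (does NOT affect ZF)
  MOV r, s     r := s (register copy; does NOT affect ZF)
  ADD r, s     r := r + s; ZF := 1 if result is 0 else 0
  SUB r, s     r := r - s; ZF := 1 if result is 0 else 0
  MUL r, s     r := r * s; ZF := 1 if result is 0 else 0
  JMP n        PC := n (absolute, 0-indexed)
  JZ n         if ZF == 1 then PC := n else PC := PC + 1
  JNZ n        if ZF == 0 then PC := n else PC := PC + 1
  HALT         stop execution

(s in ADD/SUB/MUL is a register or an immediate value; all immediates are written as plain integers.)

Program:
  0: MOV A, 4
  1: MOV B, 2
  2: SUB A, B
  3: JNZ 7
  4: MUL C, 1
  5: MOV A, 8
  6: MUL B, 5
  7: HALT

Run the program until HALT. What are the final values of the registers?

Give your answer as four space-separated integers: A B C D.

Answer: 2 2 0 0

Derivation:
Step 1: PC=0 exec 'MOV A, 4'. After: A=4 B=0 C=0 D=0 ZF=0 PC=1
Step 2: PC=1 exec 'MOV B, 2'. After: A=4 B=2 C=0 D=0 ZF=0 PC=2
Step 3: PC=2 exec 'SUB A, B'. After: A=2 B=2 C=0 D=0 ZF=0 PC=3
Step 4: PC=3 exec 'JNZ 7'. After: A=2 B=2 C=0 D=0 ZF=0 PC=7
Step 5: PC=7 exec 'HALT'. After: A=2 B=2 C=0 D=0 ZF=0 PC=7 HALTED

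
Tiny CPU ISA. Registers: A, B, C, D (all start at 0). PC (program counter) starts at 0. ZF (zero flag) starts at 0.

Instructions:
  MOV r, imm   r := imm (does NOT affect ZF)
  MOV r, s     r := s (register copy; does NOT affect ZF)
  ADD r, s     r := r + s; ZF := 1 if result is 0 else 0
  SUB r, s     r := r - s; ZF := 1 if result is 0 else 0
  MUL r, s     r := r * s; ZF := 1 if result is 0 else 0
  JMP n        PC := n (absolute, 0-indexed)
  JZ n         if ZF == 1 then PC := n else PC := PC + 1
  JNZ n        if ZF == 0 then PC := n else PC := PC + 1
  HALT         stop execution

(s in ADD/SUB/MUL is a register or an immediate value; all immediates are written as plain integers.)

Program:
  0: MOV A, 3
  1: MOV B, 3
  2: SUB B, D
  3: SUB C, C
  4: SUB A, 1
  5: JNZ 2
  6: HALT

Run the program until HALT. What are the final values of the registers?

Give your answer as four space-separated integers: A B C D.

Step 1: PC=0 exec 'MOV A, 3'. After: A=3 B=0 C=0 D=0 ZF=0 PC=1
Step 2: PC=1 exec 'MOV B, 3'. After: A=3 B=3 C=0 D=0 ZF=0 PC=2
Step 3: PC=2 exec 'SUB B, D'. After: A=3 B=3 C=0 D=0 ZF=0 PC=3
Step 4: PC=3 exec 'SUB C, C'. After: A=3 B=3 C=0 D=0 ZF=1 PC=4
Step 5: PC=4 exec 'SUB A, 1'. After: A=2 B=3 C=0 D=0 ZF=0 PC=5
Step 6: PC=5 exec 'JNZ 2'. After: A=2 B=3 C=0 D=0 ZF=0 PC=2
Step 7: PC=2 exec 'SUB B, D'. After: A=2 B=3 C=0 D=0 ZF=0 PC=3
Step 8: PC=3 exec 'SUB C, C'. After: A=2 B=3 C=0 D=0 ZF=1 PC=4
Step 9: PC=4 exec 'SUB A, 1'. After: A=1 B=3 C=0 D=0 ZF=0 PC=5
Step 10: PC=5 exec 'JNZ 2'. After: A=1 B=3 C=0 D=0 ZF=0 PC=2
Step 11: PC=2 exec 'SUB B, D'. After: A=1 B=3 C=0 D=0 ZF=0 PC=3
Step 12: PC=3 exec 'SUB C, C'. After: A=1 B=3 C=0 D=0 ZF=1 PC=4
Step 13: PC=4 exec 'SUB A, 1'. After: A=0 B=3 C=0 D=0 ZF=1 PC=5
Step 14: PC=5 exec 'JNZ 2'. After: A=0 B=3 C=0 D=0 ZF=1 PC=6
Step 15: PC=6 exec 'HALT'. After: A=0 B=3 C=0 D=0 ZF=1 PC=6 HALTED

Answer: 0 3 0 0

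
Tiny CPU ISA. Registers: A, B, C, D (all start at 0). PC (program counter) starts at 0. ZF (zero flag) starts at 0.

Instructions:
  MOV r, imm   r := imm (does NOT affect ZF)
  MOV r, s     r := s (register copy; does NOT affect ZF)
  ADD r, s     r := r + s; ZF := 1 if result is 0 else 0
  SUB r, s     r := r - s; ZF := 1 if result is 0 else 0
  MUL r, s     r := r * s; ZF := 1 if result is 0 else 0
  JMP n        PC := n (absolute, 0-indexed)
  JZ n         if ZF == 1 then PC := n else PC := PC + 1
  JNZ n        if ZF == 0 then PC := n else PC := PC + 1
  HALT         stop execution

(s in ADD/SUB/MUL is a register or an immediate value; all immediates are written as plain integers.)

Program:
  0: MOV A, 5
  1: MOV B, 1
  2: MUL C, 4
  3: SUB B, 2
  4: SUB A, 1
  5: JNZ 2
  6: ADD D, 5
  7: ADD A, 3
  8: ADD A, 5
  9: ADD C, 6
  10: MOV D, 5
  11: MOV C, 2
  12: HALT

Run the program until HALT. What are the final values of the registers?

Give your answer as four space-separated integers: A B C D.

Answer: 8 -9 2 5

Derivation:
Step 1: PC=0 exec 'MOV A, 5'. After: A=5 B=0 C=0 D=0 ZF=0 PC=1
Step 2: PC=1 exec 'MOV B, 1'. After: A=5 B=1 C=0 D=0 ZF=0 PC=2
Step 3: PC=2 exec 'MUL C, 4'. After: A=5 B=1 C=0 D=0 ZF=1 PC=3
Step 4: PC=3 exec 'SUB B, 2'. After: A=5 B=-1 C=0 D=0 ZF=0 PC=4
Step 5: PC=4 exec 'SUB A, 1'. After: A=4 B=-1 C=0 D=0 ZF=0 PC=5
Step 6: PC=5 exec 'JNZ 2'. After: A=4 B=-1 C=0 D=0 ZF=0 PC=2
Step 7: PC=2 exec 'MUL C, 4'. After: A=4 B=-1 C=0 D=0 ZF=1 PC=3
Step 8: PC=3 exec 'SUB B, 2'. After: A=4 B=-3 C=0 D=0 ZF=0 PC=4
Step 9: PC=4 exec 'SUB A, 1'. After: A=3 B=-3 C=0 D=0 ZF=0 PC=5
Step 10: PC=5 exec 'JNZ 2'. After: A=3 B=-3 C=0 D=0 ZF=0 PC=2
Step 11: PC=2 exec 'MUL C, 4'. After: A=3 B=-3 C=0 D=0 ZF=1 PC=3
Step 12: PC=3 exec 'SUB B, 2'. After: A=3 B=-5 C=0 D=0 ZF=0 PC=4
Step 13: PC=4 exec 'SUB A, 1'. After: A=2 B=-5 C=0 D=0 ZF=0 PC=5
Step 14: PC=5 exec 'JNZ 2'. After: A=2 B=-5 C=0 D=0 ZF=0 PC=2
Step 15: PC=2 exec 'MUL C, 4'. After: A=2 B=-5 C=0 D=0 ZF=1 PC=3
Step 16: PC=3 exec 'SUB B, 2'. After: A=2 B=-7 C=0 D=0 ZF=0 PC=4
Step 17: PC=4 exec 'SUB A, 1'. After: A=1 B=-7 C=0 D=0 ZF=0 PC=5
Step 18: PC=5 exec 'JNZ 2'. After: A=1 B=-7 C=0 D=0 ZF=0 PC=2
Step 19: PC=2 exec 'MUL C, 4'. After: A=1 B=-7 C=0 D=0 ZF=1 PC=3
Step 20: PC=3 exec 'SUB B, 2'. After: A=1 B=-9 C=0 D=0 ZF=0 PC=4
Step 21: PC=4 exec 'SUB A, 1'. After: A=0 B=-9 C=0 D=0 ZF=1 PC=5
Step 22: PC=5 exec 'JNZ 2'. After: A=0 B=-9 C=0 D=0 ZF=1 PC=6
Step 23: PC=6 exec 'ADD D, 5'. After: A=0 B=-9 C=0 D=5 ZF=0 PC=7
Step 24: PC=7 exec 'ADD A, 3'. After: A=3 B=-9 C=0 D=5 ZF=0 PC=8
Step 25: PC=8 exec 'ADD A, 5'. After: A=8 B=-9 C=0 D=5 ZF=0 PC=9
Step 26: PC=9 exec 'ADD C, 6'. After: A=8 B=-9 C=6 D=5 ZF=0 PC=10
Step 27: PC=10 exec 'MOV D, 5'. After: A=8 B=-9 C=6 D=5 ZF=0 PC=11
Step 28: PC=11 exec 'MOV C, 2'. After: A=8 B=-9 C=2 D=5 ZF=0 PC=12
Step 29: PC=12 exec 'HALT'. After: A=8 B=-9 C=2 D=5 ZF=0 PC=12 HALTED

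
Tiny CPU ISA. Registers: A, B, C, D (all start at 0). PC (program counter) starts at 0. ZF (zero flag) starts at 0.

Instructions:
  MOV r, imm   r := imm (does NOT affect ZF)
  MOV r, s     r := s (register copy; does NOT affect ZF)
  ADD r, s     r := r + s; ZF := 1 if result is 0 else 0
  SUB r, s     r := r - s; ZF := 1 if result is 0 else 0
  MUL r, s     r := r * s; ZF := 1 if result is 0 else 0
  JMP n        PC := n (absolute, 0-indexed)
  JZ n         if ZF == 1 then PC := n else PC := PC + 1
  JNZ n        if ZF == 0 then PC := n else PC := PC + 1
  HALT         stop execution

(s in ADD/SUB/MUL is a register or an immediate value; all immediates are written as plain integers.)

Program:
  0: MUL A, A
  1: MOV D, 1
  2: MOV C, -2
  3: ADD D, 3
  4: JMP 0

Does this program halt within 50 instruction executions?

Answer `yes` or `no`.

Step 1: PC=0 exec 'MUL A, A'. After: A=0 B=0 C=0 D=0 ZF=1 PC=1
Step 2: PC=1 exec 'MOV D, 1'. After: A=0 B=0 C=0 D=1 ZF=1 PC=2
Step 3: PC=2 exec 'MOV C, -2'. After: A=0 B=0 C=-2 D=1 ZF=1 PC=3
Step 4: PC=3 exec 'ADD D, 3'. After: A=0 B=0 C=-2 D=4 ZF=0 PC=4
Step 5: PC=4 exec 'JMP 0'. After: A=0 B=0 C=-2 D=4 ZF=0 PC=0
Step 6: PC=0 exec 'MUL A, A'. After: A=0 B=0 C=-2 D=4 ZF=1 PC=1
Step 7: PC=1 exec 'MOV D, 1'. After: A=0 B=0 C=-2 D=1 ZF=1 PC=2
Step 8: PC=2 exec 'MOV C, -2'. After: A=0 B=0 C=-2 D=1 ZF=1 PC=3
State after step 8 equals state after step 3: the program is in a cycle of length 5 and will never halt.

Answer: no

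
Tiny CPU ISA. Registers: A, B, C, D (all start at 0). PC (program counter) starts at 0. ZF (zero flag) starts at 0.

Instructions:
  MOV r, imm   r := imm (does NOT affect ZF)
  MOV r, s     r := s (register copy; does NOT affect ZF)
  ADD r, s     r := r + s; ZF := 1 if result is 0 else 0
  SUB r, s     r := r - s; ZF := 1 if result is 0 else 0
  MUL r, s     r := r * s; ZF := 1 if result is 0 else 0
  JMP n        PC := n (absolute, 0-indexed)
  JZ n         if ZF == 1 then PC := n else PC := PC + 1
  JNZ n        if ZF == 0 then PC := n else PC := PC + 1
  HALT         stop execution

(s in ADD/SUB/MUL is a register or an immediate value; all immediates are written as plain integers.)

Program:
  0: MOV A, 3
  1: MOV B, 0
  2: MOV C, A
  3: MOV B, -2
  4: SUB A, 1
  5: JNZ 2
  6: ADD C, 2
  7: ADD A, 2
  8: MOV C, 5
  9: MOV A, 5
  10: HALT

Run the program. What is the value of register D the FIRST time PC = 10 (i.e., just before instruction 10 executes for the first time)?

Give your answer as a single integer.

Step 1: PC=0 exec 'MOV A, 3'. After: A=3 B=0 C=0 D=0 ZF=0 PC=1
Step 2: PC=1 exec 'MOV B, 0'. After: A=3 B=0 C=0 D=0 ZF=0 PC=2
Step 3: PC=2 exec 'MOV C, A'. After: A=3 B=0 C=3 D=0 ZF=0 PC=3
Step 4: PC=3 exec 'MOV B, -2'. After: A=3 B=-2 C=3 D=0 ZF=0 PC=4
Step 5: PC=4 exec 'SUB A, 1'. After: A=2 B=-2 C=3 D=0 ZF=0 PC=5
Step 6: PC=5 exec 'JNZ 2'. After: A=2 B=-2 C=3 D=0 ZF=0 PC=2
Step 7: PC=2 exec 'MOV C, A'. After: A=2 B=-2 C=2 D=0 ZF=0 PC=3
Step 8: PC=3 exec 'MOV B, -2'. After: A=2 B=-2 C=2 D=0 ZF=0 PC=4
Step 9: PC=4 exec 'SUB A, 1'. After: A=1 B=-2 C=2 D=0 ZF=0 PC=5
Step 10: PC=5 exec 'JNZ 2'. After: A=1 B=-2 C=2 D=0 ZF=0 PC=2
Step 11: PC=2 exec 'MOV C, A'. After: A=1 B=-2 C=1 D=0 ZF=0 PC=3
Step 12: PC=3 exec 'MOV B, -2'. After: A=1 B=-2 C=1 D=0 ZF=0 PC=4
Step 13: PC=4 exec 'SUB A, 1'. After: A=0 B=-2 C=1 D=0 ZF=1 PC=5
Step 14: PC=5 exec 'JNZ 2'. After: A=0 B=-2 C=1 D=0 ZF=1 PC=6
Step 15: PC=6 exec 'ADD C, 2'. After: A=0 B=-2 C=3 D=0 ZF=0 PC=7
Step 16: PC=7 exec 'ADD A, 2'. After: A=2 B=-2 C=3 D=0 ZF=0 PC=8
Step 17: PC=8 exec 'MOV C, 5'. After: A=2 B=-2 C=5 D=0 ZF=0 PC=9
Step 18: PC=9 exec 'MOV A, 5'. After: A=5 B=-2 C=5 D=0 ZF=0 PC=10
First time PC=10: D=0

0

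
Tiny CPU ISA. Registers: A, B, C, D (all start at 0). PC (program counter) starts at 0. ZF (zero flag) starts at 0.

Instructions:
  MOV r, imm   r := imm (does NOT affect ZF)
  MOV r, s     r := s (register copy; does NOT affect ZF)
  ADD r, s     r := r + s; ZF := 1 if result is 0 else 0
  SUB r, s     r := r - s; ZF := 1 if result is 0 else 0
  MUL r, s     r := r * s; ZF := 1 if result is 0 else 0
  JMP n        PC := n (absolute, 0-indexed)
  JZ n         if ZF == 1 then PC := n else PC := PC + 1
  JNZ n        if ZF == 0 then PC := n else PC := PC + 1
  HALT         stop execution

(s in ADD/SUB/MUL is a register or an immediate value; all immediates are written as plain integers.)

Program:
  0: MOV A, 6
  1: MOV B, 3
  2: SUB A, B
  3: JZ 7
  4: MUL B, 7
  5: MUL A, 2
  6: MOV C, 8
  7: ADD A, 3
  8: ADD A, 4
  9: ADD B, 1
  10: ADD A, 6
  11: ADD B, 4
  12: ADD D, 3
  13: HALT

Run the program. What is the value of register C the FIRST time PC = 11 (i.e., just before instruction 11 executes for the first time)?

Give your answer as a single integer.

Step 1: PC=0 exec 'MOV A, 6'. After: A=6 B=0 C=0 D=0 ZF=0 PC=1
Step 2: PC=1 exec 'MOV B, 3'. After: A=6 B=3 C=0 D=0 ZF=0 PC=2
Step 3: PC=2 exec 'SUB A, B'. After: A=3 B=3 C=0 D=0 ZF=0 PC=3
Step 4: PC=3 exec 'JZ 7'. After: A=3 B=3 C=0 D=0 ZF=0 PC=4
Step 5: PC=4 exec 'MUL B, 7'. After: A=3 B=21 C=0 D=0 ZF=0 PC=5
Step 6: PC=5 exec 'MUL A, 2'. After: A=6 B=21 C=0 D=0 ZF=0 PC=6
Step 7: PC=6 exec 'MOV C, 8'. After: A=6 B=21 C=8 D=0 ZF=0 PC=7
Step 8: PC=7 exec 'ADD A, 3'. After: A=9 B=21 C=8 D=0 ZF=0 PC=8
Step 9: PC=8 exec 'ADD A, 4'. After: A=13 B=21 C=8 D=0 ZF=0 PC=9
Step 10: PC=9 exec 'ADD B, 1'. After: A=13 B=22 C=8 D=0 ZF=0 PC=10
Step 11: PC=10 exec 'ADD A, 6'. After: A=19 B=22 C=8 D=0 ZF=0 PC=11
First time PC=11: C=8

8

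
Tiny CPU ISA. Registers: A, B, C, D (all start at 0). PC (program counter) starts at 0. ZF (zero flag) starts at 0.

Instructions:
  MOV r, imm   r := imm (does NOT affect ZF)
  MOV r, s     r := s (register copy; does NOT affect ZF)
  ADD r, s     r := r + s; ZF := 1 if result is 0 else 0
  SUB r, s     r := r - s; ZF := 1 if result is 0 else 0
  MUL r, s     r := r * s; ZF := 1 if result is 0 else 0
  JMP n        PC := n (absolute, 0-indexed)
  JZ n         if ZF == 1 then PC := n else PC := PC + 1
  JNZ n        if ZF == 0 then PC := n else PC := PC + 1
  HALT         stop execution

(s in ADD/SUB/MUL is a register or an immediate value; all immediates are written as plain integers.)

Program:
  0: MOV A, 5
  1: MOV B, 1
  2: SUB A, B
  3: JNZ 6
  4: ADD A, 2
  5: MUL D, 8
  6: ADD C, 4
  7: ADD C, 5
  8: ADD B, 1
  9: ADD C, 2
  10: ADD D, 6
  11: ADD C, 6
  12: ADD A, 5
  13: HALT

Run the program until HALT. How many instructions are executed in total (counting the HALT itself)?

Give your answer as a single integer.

Answer: 12

Derivation:
Step 1: PC=0 exec 'MOV A, 5'. After: A=5 B=0 C=0 D=0 ZF=0 PC=1
Step 2: PC=1 exec 'MOV B, 1'. After: A=5 B=1 C=0 D=0 ZF=0 PC=2
Step 3: PC=2 exec 'SUB A, B'. After: A=4 B=1 C=0 D=0 ZF=0 PC=3
Step 4: PC=3 exec 'JNZ 6'. After: A=4 B=1 C=0 D=0 ZF=0 PC=6
Step 5: PC=6 exec 'ADD C, 4'. After: A=4 B=1 C=4 D=0 ZF=0 PC=7
Step 6: PC=7 exec 'ADD C, 5'. After: A=4 B=1 C=9 D=0 ZF=0 PC=8
Step 7: PC=8 exec 'ADD B, 1'. After: A=4 B=2 C=9 D=0 ZF=0 PC=9
Step 8: PC=9 exec 'ADD C, 2'. After: A=4 B=2 C=11 D=0 ZF=0 PC=10
Step 9: PC=10 exec 'ADD D, 6'. After: A=4 B=2 C=11 D=6 ZF=0 PC=11
Step 10: PC=11 exec 'ADD C, 6'. After: A=4 B=2 C=17 D=6 ZF=0 PC=12
Step 11: PC=12 exec 'ADD A, 5'. After: A=9 B=2 C=17 D=6 ZF=0 PC=13
Step 12: PC=13 exec 'HALT'. After: A=9 B=2 C=17 D=6 ZF=0 PC=13 HALTED
Total instructions executed: 12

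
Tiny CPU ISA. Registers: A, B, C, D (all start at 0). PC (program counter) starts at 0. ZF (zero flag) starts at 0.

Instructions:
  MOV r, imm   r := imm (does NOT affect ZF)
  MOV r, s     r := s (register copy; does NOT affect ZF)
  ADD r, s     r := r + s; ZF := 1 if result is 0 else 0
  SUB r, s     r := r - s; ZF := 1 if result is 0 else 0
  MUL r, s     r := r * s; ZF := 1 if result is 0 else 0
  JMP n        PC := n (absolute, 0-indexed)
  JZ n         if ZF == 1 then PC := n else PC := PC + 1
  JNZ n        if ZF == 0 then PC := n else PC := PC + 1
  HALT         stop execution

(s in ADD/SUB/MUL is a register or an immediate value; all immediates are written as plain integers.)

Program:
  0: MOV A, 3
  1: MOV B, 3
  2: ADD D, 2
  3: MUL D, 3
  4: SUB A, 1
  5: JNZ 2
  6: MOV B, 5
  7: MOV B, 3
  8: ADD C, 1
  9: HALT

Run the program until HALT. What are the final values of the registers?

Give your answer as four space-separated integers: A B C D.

Answer: 0 3 1 78

Derivation:
Step 1: PC=0 exec 'MOV A, 3'. After: A=3 B=0 C=0 D=0 ZF=0 PC=1
Step 2: PC=1 exec 'MOV B, 3'. After: A=3 B=3 C=0 D=0 ZF=0 PC=2
Step 3: PC=2 exec 'ADD D, 2'. After: A=3 B=3 C=0 D=2 ZF=0 PC=3
Step 4: PC=3 exec 'MUL D, 3'. After: A=3 B=3 C=0 D=6 ZF=0 PC=4
Step 5: PC=4 exec 'SUB A, 1'. After: A=2 B=3 C=0 D=6 ZF=0 PC=5
Step 6: PC=5 exec 'JNZ 2'. After: A=2 B=3 C=0 D=6 ZF=0 PC=2
Step 7: PC=2 exec 'ADD D, 2'. After: A=2 B=3 C=0 D=8 ZF=0 PC=3
Step 8: PC=3 exec 'MUL D, 3'. After: A=2 B=3 C=0 D=24 ZF=0 PC=4
Step 9: PC=4 exec 'SUB A, 1'. After: A=1 B=3 C=0 D=24 ZF=0 PC=5
Step 10: PC=5 exec 'JNZ 2'. After: A=1 B=3 C=0 D=24 ZF=0 PC=2
Step 11: PC=2 exec 'ADD D, 2'. After: A=1 B=3 C=0 D=26 ZF=0 PC=3
Step 12: PC=3 exec 'MUL D, 3'. After: A=1 B=3 C=0 D=78 ZF=0 PC=4
Step 13: PC=4 exec 'SUB A, 1'. After: A=0 B=3 C=0 D=78 ZF=1 PC=5
Step 14: PC=5 exec 'JNZ 2'. After: A=0 B=3 C=0 D=78 ZF=1 PC=6
Step 15: PC=6 exec 'MOV B, 5'. After: A=0 B=5 C=0 D=78 ZF=1 PC=7
Step 16: PC=7 exec 'MOV B, 3'. After: A=0 B=3 C=0 D=78 ZF=1 PC=8
Step 17: PC=8 exec 'ADD C, 1'. After: A=0 B=3 C=1 D=78 ZF=0 PC=9
Step 18: PC=9 exec 'HALT'. After: A=0 B=3 C=1 D=78 ZF=0 PC=9 HALTED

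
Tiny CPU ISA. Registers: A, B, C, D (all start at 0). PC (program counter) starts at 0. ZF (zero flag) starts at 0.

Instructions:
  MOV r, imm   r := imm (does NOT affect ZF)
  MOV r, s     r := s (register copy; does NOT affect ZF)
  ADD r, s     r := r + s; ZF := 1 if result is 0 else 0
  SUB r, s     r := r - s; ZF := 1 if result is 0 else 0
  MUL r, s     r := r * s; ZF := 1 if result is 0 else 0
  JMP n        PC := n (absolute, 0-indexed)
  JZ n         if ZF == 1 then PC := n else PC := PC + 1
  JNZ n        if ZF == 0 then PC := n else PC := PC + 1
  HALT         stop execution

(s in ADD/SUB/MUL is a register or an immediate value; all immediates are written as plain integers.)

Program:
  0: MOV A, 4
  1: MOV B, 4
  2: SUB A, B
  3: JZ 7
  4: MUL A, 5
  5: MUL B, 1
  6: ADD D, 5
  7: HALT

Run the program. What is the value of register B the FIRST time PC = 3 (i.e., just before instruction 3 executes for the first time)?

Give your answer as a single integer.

Step 1: PC=0 exec 'MOV A, 4'. After: A=4 B=0 C=0 D=0 ZF=0 PC=1
Step 2: PC=1 exec 'MOV B, 4'. After: A=4 B=4 C=0 D=0 ZF=0 PC=2
Step 3: PC=2 exec 'SUB A, B'. After: A=0 B=4 C=0 D=0 ZF=1 PC=3
First time PC=3: B=4

4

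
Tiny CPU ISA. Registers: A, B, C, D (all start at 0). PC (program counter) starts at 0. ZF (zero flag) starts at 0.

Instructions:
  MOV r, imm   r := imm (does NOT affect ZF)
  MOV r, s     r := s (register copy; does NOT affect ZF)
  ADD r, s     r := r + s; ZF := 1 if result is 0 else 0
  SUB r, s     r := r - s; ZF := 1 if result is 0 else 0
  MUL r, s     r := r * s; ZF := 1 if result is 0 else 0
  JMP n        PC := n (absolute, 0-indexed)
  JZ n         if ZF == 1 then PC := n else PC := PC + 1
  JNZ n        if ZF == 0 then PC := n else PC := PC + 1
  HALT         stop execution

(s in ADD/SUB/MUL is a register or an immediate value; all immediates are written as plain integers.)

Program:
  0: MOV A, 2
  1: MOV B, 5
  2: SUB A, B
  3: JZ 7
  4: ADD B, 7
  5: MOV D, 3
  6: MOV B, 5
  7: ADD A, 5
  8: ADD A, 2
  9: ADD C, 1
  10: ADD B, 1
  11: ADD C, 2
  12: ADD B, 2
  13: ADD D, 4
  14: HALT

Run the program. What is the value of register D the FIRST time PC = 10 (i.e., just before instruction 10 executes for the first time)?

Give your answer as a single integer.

Step 1: PC=0 exec 'MOV A, 2'. After: A=2 B=0 C=0 D=0 ZF=0 PC=1
Step 2: PC=1 exec 'MOV B, 5'. After: A=2 B=5 C=0 D=0 ZF=0 PC=2
Step 3: PC=2 exec 'SUB A, B'. After: A=-3 B=5 C=0 D=0 ZF=0 PC=3
Step 4: PC=3 exec 'JZ 7'. After: A=-3 B=5 C=0 D=0 ZF=0 PC=4
Step 5: PC=4 exec 'ADD B, 7'. After: A=-3 B=12 C=0 D=0 ZF=0 PC=5
Step 6: PC=5 exec 'MOV D, 3'. After: A=-3 B=12 C=0 D=3 ZF=0 PC=6
Step 7: PC=6 exec 'MOV B, 5'. After: A=-3 B=5 C=0 D=3 ZF=0 PC=7
Step 8: PC=7 exec 'ADD A, 5'. After: A=2 B=5 C=0 D=3 ZF=0 PC=8
Step 9: PC=8 exec 'ADD A, 2'. After: A=4 B=5 C=0 D=3 ZF=0 PC=9
Step 10: PC=9 exec 'ADD C, 1'. After: A=4 B=5 C=1 D=3 ZF=0 PC=10
First time PC=10: D=3

3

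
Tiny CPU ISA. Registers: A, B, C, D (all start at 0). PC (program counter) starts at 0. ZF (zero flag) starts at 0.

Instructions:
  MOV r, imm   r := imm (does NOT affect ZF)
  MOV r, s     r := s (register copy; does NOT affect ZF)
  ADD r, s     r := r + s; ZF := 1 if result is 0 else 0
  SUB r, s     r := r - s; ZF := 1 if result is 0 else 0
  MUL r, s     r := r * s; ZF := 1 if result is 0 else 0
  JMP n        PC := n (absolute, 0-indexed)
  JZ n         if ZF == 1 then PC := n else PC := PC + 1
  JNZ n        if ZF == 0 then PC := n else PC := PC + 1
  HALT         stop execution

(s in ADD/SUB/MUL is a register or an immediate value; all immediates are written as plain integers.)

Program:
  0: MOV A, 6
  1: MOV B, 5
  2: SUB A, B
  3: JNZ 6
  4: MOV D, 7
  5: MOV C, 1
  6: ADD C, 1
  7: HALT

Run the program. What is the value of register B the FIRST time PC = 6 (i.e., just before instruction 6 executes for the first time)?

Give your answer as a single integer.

Step 1: PC=0 exec 'MOV A, 6'. After: A=6 B=0 C=0 D=0 ZF=0 PC=1
Step 2: PC=1 exec 'MOV B, 5'. After: A=6 B=5 C=0 D=0 ZF=0 PC=2
Step 3: PC=2 exec 'SUB A, B'. After: A=1 B=5 C=0 D=0 ZF=0 PC=3
Step 4: PC=3 exec 'JNZ 6'. After: A=1 B=5 C=0 D=0 ZF=0 PC=6
First time PC=6: B=5

5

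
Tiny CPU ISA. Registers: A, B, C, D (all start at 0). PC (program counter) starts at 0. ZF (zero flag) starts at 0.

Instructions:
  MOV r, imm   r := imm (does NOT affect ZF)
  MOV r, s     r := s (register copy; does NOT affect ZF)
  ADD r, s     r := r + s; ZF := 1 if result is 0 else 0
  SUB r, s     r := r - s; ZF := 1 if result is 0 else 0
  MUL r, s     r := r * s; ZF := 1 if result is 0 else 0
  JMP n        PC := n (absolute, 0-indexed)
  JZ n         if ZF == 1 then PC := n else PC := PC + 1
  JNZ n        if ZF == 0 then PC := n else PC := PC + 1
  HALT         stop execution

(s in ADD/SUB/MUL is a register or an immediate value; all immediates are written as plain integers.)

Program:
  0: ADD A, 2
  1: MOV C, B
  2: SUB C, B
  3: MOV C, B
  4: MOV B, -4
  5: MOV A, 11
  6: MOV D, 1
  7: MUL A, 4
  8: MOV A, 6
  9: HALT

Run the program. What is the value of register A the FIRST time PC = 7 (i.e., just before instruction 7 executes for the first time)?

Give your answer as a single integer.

Step 1: PC=0 exec 'ADD A, 2'. After: A=2 B=0 C=0 D=0 ZF=0 PC=1
Step 2: PC=1 exec 'MOV C, B'. After: A=2 B=0 C=0 D=0 ZF=0 PC=2
Step 3: PC=2 exec 'SUB C, B'. After: A=2 B=0 C=0 D=0 ZF=1 PC=3
Step 4: PC=3 exec 'MOV C, B'. After: A=2 B=0 C=0 D=0 ZF=1 PC=4
Step 5: PC=4 exec 'MOV B, -4'. After: A=2 B=-4 C=0 D=0 ZF=1 PC=5
Step 6: PC=5 exec 'MOV A, 11'. After: A=11 B=-4 C=0 D=0 ZF=1 PC=6
Step 7: PC=6 exec 'MOV D, 1'. After: A=11 B=-4 C=0 D=1 ZF=1 PC=7
First time PC=7: A=11

11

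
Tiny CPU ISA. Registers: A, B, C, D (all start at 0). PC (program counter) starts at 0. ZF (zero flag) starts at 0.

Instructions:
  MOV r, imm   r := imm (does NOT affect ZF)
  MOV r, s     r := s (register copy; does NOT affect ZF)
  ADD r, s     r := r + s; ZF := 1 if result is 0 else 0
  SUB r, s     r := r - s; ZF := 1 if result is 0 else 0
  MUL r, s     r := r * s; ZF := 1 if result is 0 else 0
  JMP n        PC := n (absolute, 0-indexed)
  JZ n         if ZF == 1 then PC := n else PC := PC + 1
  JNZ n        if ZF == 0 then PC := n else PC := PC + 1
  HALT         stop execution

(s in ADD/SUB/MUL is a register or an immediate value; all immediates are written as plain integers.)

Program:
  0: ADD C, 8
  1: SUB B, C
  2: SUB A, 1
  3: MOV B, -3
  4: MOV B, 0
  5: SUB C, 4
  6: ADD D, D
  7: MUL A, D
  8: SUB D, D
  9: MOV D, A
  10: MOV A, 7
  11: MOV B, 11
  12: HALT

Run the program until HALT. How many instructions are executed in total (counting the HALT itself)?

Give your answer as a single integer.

Step 1: PC=0 exec 'ADD C, 8'. After: A=0 B=0 C=8 D=0 ZF=0 PC=1
Step 2: PC=1 exec 'SUB B, C'. After: A=0 B=-8 C=8 D=0 ZF=0 PC=2
Step 3: PC=2 exec 'SUB A, 1'. After: A=-1 B=-8 C=8 D=0 ZF=0 PC=3
Step 4: PC=3 exec 'MOV B, -3'. After: A=-1 B=-3 C=8 D=0 ZF=0 PC=4
Step 5: PC=4 exec 'MOV B, 0'. After: A=-1 B=0 C=8 D=0 ZF=0 PC=5
Step 6: PC=5 exec 'SUB C, 4'. After: A=-1 B=0 C=4 D=0 ZF=0 PC=6
Step 7: PC=6 exec 'ADD D, D'. After: A=-1 B=0 C=4 D=0 ZF=1 PC=7
Step 8: PC=7 exec 'MUL A, D'. After: A=0 B=0 C=4 D=0 ZF=1 PC=8
Step 9: PC=8 exec 'SUB D, D'. After: A=0 B=0 C=4 D=0 ZF=1 PC=9
Step 10: PC=9 exec 'MOV D, A'. After: A=0 B=0 C=4 D=0 ZF=1 PC=10
Step 11: PC=10 exec 'MOV A, 7'. After: A=7 B=0 C=4 D=0 ZF=1 PC=11
Step 12: PC=11 exec 'MOV B, 11'. After: A=7 B=11 C=4 D=0 ZF=1 PC=12
Step 13: PC=12 exec 'HALT'. After: A=7 B=11 C=4 D=0 ZF=1 PC=12 HALTED
Total instructions executed: 13

Answer: 13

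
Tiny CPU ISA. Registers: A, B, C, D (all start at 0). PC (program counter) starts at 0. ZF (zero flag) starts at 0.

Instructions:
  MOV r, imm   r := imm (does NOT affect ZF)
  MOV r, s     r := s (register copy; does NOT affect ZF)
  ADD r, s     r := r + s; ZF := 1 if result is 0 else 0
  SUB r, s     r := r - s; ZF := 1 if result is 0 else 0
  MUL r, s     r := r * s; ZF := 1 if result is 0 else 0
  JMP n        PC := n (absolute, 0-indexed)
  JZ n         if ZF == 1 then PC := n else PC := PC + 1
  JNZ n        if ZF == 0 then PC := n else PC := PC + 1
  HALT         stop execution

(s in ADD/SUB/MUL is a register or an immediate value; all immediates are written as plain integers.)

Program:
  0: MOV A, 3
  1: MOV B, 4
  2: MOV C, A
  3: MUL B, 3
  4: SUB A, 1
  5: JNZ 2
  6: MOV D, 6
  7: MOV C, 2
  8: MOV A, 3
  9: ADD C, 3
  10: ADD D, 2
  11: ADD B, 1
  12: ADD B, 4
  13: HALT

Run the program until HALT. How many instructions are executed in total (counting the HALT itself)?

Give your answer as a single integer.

Answer: 22

Derivation:
Step 1: PC=0 exec 'MOV A, 3'. After: A=3 B=0 C=0 D=0 ZF=0 PC=1
Step 2: PC=1 exec 'MOV B, 4'. After: A=3 B=4 C=0 D=0 ZF=0 PC=2
Step 3: PC=2 exec 'MOV C, A'. After: A=3 B=4 C=3 D=0 ZF=0 PC=3
Step 4: PC=3 exec 'MUL B, 3'. After: A=3 B=12 C=3 D=0 ZF=0 PC=4
Step 5: PC=4 exec 'SUB A, 1'. After: A=2 B=12 C=3 D=0 ZF=0 PC=5
Step 6: PC=5 exec 'JNZ 2'. After: A=2 B=12 C=3 D=0 ZF=0 PC=2
Step 7: PC=2 exec 'MOV C, A'. After: A=2 B=12 C=2 D=0 ZF=0 PC=3
Step 8: PC=3 exec 'MUL B, 3'. After: A=2 B=36 C=2 D=0 ZF=0 PC=4
Step 9: PC=4 exec 'SUB A, 1'. After: A=1 B=36 C=2 D=0 ZF=0 PC=5
Step 10: PC=5 exec 'JNZ 2'. After: A=1 B=36 C=2 D=0 ZF=0 PC=2
Step 11: PC=2 exec 'MOV C, A'. After: A=1 B=36 C=1 D=0 ZF=0 PC=3
Step 12: PC=3 exec 'MUL B, 3'. After: A=1 B=108 C=1 D=0 ZF=0 PC=4
Step 13: PC=4 exec 'SUB A, 1'. After: A=0 B=108 C=1 D=0 ZF=1 PC=5
Step 14: PC=5 exec 'JNZ 2'. After: A=0 B=108 C=1 D=0 ZF=1 PC=6
Step 15: PC=6 exec 'MOV D, 6'. After: A=0 B=108 C=1 D=6 ZF=1 PC=7
Step 16: PC=7 exec 'MOV C, 2'. After: A=0 B=108 C=2 D=6 ZF=1 PC=8
Step 17: PC=8 exec 'MOV A, 3'. After: A=3 B=108 C=2 D=6 ZF=1 PC=9
Step 18: PC=9 exec 'ADD C, 3'. After: A=3 B=108 C=5 D=6 ZF=0 PC=10
Step 19: PC=10 exec 'ADD D, 2'. After: A=3 B=108 C=5 D=8 ZF=0 PC=11
Step 20: PC=11 exec 'ADD B, 1'. After: A=3 B=109 C=5 D=8 ZF=0 PC=12
Step 21: PC=12 exec 'ADD B, 4'. After: A=3 B=113 C=5 D=8 ZF=0 PC=13
Step 22: PC=13 exec 'HALT'. After: A=3 B=113 C=5 D=8 ZF=0 PC=13 HALTED
Total instructions executed: 22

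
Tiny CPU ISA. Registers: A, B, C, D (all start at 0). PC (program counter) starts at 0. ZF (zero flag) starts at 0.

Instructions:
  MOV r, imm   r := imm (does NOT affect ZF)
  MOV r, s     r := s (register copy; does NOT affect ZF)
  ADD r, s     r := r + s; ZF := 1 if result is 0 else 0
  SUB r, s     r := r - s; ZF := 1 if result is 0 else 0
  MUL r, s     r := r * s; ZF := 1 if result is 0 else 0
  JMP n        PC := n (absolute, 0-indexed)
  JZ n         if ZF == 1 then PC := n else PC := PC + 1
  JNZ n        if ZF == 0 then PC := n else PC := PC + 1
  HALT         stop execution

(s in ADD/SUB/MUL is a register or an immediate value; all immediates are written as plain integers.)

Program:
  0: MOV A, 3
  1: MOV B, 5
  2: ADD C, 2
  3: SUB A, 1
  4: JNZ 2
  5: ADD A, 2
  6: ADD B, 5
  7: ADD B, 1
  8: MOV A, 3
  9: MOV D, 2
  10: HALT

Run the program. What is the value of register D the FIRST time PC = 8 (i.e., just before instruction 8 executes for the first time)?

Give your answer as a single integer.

Step 1: PC=0 exec 'MOV A, 3'. After: A=3 B=0 C=0 D=0 ZF=0 PC=1
Step 2: PC=1 exec 'MOV B, 5'. After: A=3 B=5 C=0 D=0 ZF=0 PC=2
Step 3: PC=2 exec 'ADD C, 2'. After: A=3 B=5 C=2 D=0 ZF=0 PC=3
Step 4: PC=3 exec 'SUB A, 1'. After: A=2 B=5 C=2 D=0 ZF=0 PC=4
Step 5: PC=4 exec 'JNZ 2'. After: A=2 B=5 C=2 D=0 ZF=0 PC=2
Step 6: PC=2 exec 'ADD C, 2'. After: A=2 B=5 C=4 D=0 ZF=0 PC=3
Step 7: PC=3 exec 'SUB A, 1'. After: A=1 B=5 C=4 D=0 ZF=0 PC=4
Step 8: PC=4 exec 'JNZ 2'. After: A=1 B=5 C=4 D=0 ZF=0 PC=2
Step 9: PC=2 exec 'ADD C, 2'. After: A=1 B=5 C=6 D=0 ZF=0 PC=3
Step 10: PC=3 exec 'SUB A, 1'. After: A=0 B=5 C=6 D=0 ZF=1 PC=4
Step 11: PC=4 exec 'JNZ 2'. After: A=0 B=5 C=6 D=0 ZF=1 PC=5
Step 12: PC=5 exec 'ADD A, 2'. After: A=2 B=5 C=6 D=0 ZF=0 PC=6
Step 13: PC=6 exec 'ADD B, 5'. After: A=2 B=10 C=6 D=0 ZF=0 PC=7
Step 14: PC=7 exec 'ADD B, 1'. After: A=2 B=11 C=6 D=0 ZF=0 PC=8
First time PC=8: D=0

0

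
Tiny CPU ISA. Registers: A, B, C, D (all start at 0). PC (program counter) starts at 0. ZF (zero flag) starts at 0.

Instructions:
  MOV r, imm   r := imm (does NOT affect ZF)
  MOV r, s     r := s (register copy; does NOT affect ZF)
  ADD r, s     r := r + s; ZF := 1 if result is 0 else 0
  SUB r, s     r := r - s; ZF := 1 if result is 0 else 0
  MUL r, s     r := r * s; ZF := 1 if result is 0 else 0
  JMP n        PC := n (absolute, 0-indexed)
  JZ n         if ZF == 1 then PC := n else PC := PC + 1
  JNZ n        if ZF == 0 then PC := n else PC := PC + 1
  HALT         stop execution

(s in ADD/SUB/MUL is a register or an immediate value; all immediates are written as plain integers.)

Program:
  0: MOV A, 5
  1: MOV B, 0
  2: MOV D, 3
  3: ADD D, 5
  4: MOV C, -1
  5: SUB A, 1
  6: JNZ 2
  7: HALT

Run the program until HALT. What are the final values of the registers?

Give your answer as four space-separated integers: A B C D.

Answer: 0 0 -1 8

Derivation:
Step 1: PC=0 exec 'MOV A, 5'. After: A=5 B=0 C=0 D=0 ZF=0 PC=1
Step 2: PC=1 exec 'MOV B, 0'. After: A=5 B=0 C=0 D=0 ZF=0 PC=2
Step 3: PC=2 exec 'MOV D, 3'. After: A=5 B=0 C=0 D=3 ZF=0 PC=3
Step 4: PC=3 exec 'ADD D, 5'. After: A=5 B=0 C=0 D=8 ZF=0 PC=4
Step 5: PC=4 exec 'MOV C, -1'. After: A=5 B=0 C=-1 D=8 ZF=0 PC=5
Step 6: PC=5 exec 'SUB A, 1'. After: A=4 B=0 C=-1 D=8 ZF=0 PC=6
Step 7: PC=6 exec 'JNZ 2'. After: A=4 B=0 C=-1 D=8 ZF=0 PC=2
Step 8: PC=2 exec 'MOV D, 3'. After: A=4 B=0 C=-1 D=3 ZF=0 PC=3
Step 9: PC=3 exec 'ADD D, 5'. After: A=4 B=0 C=-1 D=8 ZF=0 PC=4
Step 10: PC=4 exec 'MOV C, -1'. After: A=4 B=0 C=-1 D=8 ZF=0 PC=5
Step 11: PC=5 exec 'SUB A, 1'. After: A=3 B=0 C=-1 D=8 ZF=0 PC=6
Step 12: PC=6 exec 'JNZ 2'. After: A=3 B=0 C=-1 D=8 ZF=0 PC=2
Step 13: PC=2 exec 'MOV D, 3'. After: A=3 B=0 C=-1 D=3 ZF=0 PC=3
Step 14: PC=3 exec 'ADD D, 5'. After: A=3 B=0 C=-1 D=8 ZF=0 PC=4
Step 15: PC=4 exec 'MOV C, -1'. After: A=3 B=0 C=-1 D=8 ZF=0 PC=5
Step 16: PC=5 exec 'SUB A, 1'. After: A=2 B=0 C=-1 D=8 ZF=0 PC=6
Step 17: PC=6 exec 'JNZ 2'. After: A=2 B=0 C=-1 D=8 ZF=0 PC=2
Step 18: PC=2 exec 'MOV D, 3'. After: A=2 B=0 C=-1 D=3 ZF=0 PC=3
Step 19: PC=3 exec 'ADD D, 5'. After: A=2 B=0 C=-1 D=8 ZF=0 PC=4
Step 20: PC=4 exec 'MOV C, -1'. After: A=2 B=0 C=-1 D=8 ZF=0 PC=5
Step 21: PC=5 exec 'SUB A, 1'. After: A=1 B=0 C=-1 D=8 ZF=0 PC=6
Step 22: PC=6 exec 'JNZ 2'. After: A=1 B=0 C=-1 D=8 ZF=0 PC=2
Step 23: PC=2 exec 'MOV D, 3'. After: A=1 B=0 C=-1 D=3 ZF=0 PC=3
Step 24: PC=3 exec 'ADD D, 5'. After: A=1 B=0 C=-1 D=8 ZF=0 PC=4
Step 25: PC=4 exec 'MOV C, -1'. After: A=1 B=0 C=-1 D=8 ZF=0 PC=5
Step 26: PC=5 exec 'SUB A, 1'. After: A=0 B=0 C=-1 D=8 ZF=1 PC=6
Step 27: PC=6 exec 'JNZ 2'. After: A=0 B=0 C=-1 D=8 ZF=1 PC=7
Step 28: PC=7 exec 'HALT'. After: A=0 B=0 C=-1 D=8 ZF=1 PC=7 HALTED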